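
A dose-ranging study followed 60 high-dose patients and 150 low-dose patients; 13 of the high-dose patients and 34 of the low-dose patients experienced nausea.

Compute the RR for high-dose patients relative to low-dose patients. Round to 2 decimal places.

0.96

risk, high-dose patients = 13/60 = 0.2167
risk, low-dose patients = 34/150 = 0.2267
RR = 0.2167 / 0.2267 = 0.96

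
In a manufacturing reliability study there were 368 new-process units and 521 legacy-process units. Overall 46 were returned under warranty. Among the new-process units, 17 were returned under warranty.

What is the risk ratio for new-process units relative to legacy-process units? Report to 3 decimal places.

RR: 0.830

new-process units without the outcome: 368 − 17 = 351
legacy-process units with the outcome: 46 − 17 = 29
legacy-process units without the outcome: 521 − 29 = 492
risk, new-process units = 17/368 = 0.04620
risk, legacy-process units = 29/521 = 0.05566
RR = 0.04620 / 0.05566 = 0.830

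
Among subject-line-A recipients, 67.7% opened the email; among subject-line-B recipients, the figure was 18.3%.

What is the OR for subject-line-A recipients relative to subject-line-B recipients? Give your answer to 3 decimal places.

odds, subject-line-A recipients = 0.6770/0.3230 = 2.0960
odds, subject-line-B recipients = 0.1830/0.8170 = 0.2240
OR = 2.0960 / 0.2240 = 9.357

OR = 9.357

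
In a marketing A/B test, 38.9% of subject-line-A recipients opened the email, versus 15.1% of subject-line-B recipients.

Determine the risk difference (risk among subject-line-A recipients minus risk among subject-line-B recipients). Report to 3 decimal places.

risk difference = 0.3890 − 0.1510 = 0.238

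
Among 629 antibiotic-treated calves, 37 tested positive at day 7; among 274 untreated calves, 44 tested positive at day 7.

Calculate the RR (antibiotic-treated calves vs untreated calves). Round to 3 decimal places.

risk, antibiotic-treated calves = 37/629 = 0.0588
risk, untreated calves = 44/274 = 0.1606
RR = 0.0588 / 0.1606 = 0.366

0.366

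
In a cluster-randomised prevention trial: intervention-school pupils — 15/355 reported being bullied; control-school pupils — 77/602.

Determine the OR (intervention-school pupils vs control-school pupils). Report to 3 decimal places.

odds, intervention-school pupils = 15/340 = 0.04412
odds, control-school pupils = 77/525 = 0.14667
OR = 0.04412 / 0.14667 = 0.301

OR = 0.301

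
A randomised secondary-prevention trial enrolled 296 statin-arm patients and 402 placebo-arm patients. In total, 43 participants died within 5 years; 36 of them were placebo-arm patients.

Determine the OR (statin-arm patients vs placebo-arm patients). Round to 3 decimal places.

statin-arm patients with the outcome: 43 − 36 = 7
statin-arm patients without the outcome: 296 − 7 = 289
placebo-arm patients without the outcome: 402 − 36 = 366
OR = (7 × 366) / (289 × 36) = 2562/10404 ≈ 0.246

0.246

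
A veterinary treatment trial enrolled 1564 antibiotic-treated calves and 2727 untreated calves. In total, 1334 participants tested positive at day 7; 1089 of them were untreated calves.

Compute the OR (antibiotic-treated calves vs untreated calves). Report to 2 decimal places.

antibiotic-treated calves with the outcome: 1334 − 1089 = 245
antibiotic-treated calves without the outcome: 1564 − 245 = 1319
untreated calves without the outcome: 2727 − 1089 = 1638
odds, antibiotic-treated calves = 245/1319 = 0.1857
odds, untreated calves = 1089/1638 = 0.6648
OR = 0.1857 / 0.6648 = 0.28

0.28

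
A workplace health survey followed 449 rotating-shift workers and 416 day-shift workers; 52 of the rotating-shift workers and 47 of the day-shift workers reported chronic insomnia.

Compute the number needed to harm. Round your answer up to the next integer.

risk, rotating-shift workers = 52/449 = 0.115813
risk, day-shift workers = 47/416 = 0.112981
absolute risk difference = 0.002832
1 / 0.002832 = 353.107 → round up → 354

NNH = 354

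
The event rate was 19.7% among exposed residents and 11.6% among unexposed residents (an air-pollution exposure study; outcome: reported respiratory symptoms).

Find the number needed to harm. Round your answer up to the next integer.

absolute risk difference = 0.081000
1 / 0.081000 = 12.346 → round up → 13

NNH: 13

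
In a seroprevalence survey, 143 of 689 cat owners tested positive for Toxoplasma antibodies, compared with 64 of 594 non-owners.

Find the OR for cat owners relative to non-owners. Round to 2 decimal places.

OR = (143 × 530) / (546 × 64) = 75790/34944 ≈ 2.17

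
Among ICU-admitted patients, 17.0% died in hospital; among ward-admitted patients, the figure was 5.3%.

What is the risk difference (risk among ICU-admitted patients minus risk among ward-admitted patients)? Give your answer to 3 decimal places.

risk difference = 0.1700 − 0.0530 = 0.117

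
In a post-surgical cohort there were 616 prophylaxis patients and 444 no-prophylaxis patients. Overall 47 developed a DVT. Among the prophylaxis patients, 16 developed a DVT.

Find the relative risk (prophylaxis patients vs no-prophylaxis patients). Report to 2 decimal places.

prophylaxis patients without the outcome: 616 − 16 = 600
no-prophylaxis patients with the outcome: 47 − 16 = 31
no-prophylaxis patients without the outcome: 444 − 31 = 413
risk, prophylaxis patients = 16/616 = 0.02597
risk, no-prophylaxis patients = 31/444 = 0.06982
RR = 0.02597 / 0.06982 = 0.37

RR = 0.37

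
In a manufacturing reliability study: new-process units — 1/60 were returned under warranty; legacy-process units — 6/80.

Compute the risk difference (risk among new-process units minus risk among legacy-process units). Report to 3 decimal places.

RD = -0.058

risk, new-process units = 1/60 = 0.01667
risk, legacy-process units = 6/80 = 0.07500
risk difference = 0.01667 − 0.07500 = -0.058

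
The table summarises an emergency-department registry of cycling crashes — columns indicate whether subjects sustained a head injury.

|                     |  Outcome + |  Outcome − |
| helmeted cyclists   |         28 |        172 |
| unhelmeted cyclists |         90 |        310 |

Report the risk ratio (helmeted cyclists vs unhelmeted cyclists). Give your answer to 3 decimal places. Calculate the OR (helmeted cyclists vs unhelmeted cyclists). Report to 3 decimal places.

risk, helmeted cyclists = 28/200 = 0.1400
risk, unhelmeted cyclists = 90/400 = 0.2250
RR = 0.1400 / 0.2250 = 0.622
odds, helmeted cyclists = 28/172 = 0.1628
odds, unhelmeted cyclists = 90/310 = 0.2903
OR = 0.1628 / 0.2903 = 0.561

RR = 0.622; OR = 0.561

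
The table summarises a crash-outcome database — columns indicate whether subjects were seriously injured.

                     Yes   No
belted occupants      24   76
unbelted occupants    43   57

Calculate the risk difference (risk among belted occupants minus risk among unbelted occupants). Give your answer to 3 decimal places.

RD = -0.190

risk, belted occupants = 24/100 = 0.2400
risk, unbelted occupants = 43/100 = 0.4300
risk difference = 0.2400 − 0.4300 = -0.190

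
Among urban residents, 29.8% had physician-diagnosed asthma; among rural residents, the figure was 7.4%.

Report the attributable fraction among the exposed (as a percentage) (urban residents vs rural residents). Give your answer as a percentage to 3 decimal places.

AR% = (0.2980 − 0.0740) / 0.2980 = 0.7517 → 75.168%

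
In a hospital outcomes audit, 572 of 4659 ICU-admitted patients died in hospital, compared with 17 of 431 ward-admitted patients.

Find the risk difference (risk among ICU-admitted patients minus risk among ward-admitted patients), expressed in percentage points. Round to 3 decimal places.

risk, ICU-admitted patients = 572/4659 = 0.12277
risk, ward-admitted patients = 17/431 = 0.03944
risk difference = 0.12277 − 0.03944 = 0.08333 → 8.333 percentage points

8.333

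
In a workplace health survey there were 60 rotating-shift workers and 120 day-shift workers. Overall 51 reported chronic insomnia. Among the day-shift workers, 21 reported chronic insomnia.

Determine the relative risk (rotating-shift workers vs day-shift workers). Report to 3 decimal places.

2.857

rotating-shift workers with the outcome: 51 − 21 = 30
rotating-shift workers without the outcome: 60 − 30 = 30
day-shift workers without the outcome: 120 − 21 = 99
risk, rotating-shift workers = 30/60 = 0.5000
risk, day-shift workers = 21/120 = 0.1750
RR = 0.5000 / 0.1750 = 2.857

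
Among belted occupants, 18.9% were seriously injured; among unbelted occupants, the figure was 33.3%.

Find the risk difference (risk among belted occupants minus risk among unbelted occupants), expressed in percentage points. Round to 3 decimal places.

-14.400

risk difference = 0.1890 − 0.3330 = -0.1440 → -14.400 percentage points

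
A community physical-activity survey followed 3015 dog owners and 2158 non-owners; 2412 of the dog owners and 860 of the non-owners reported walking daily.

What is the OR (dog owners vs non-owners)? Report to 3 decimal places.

odds, dog owners = 2412/603 = 4.0000
odds, non-owners = 860/1298 = 0.6626
OR = 4.0000 / 0.6626 = 6.037

OR: 6.037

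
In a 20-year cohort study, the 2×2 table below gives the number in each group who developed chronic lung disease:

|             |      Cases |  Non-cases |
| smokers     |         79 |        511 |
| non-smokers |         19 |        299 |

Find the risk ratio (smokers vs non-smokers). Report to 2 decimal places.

RR: 2.24

risk, smokers = 79/590 = 0.1339
risk, non-smokers = 19/318 = 0.0597
RR = 0.1339 / 0.0597 = 2.24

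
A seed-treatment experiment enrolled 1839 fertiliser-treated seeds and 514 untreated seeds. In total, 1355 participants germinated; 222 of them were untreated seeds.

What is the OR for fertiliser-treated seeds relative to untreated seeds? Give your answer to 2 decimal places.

fertiliser-treated seeds with the outcome: 1355 − 222 = 1133
fertiliser-treated seeds without the outcome: 1839 − 1133 = 706
untreated seeds without the outcome: 514 − 222 = 292
odds, fertiliser-treated seeds = 1133/706 = 1.6048
odds, untreated seeds = 222/292 = 0.7603
OR = 1.6048 / 0.7603 = 2.11

2.11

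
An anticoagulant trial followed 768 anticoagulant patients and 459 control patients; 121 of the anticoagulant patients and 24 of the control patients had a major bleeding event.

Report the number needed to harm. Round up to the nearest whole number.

NNH: 10

risk, anticoagulant patients = 121/768 = 0.157552
risk, control patients = 24/459 = 0.052288
absolute risk difference = 0.105265
1 / 0.105265 = 9.500 → round up → 10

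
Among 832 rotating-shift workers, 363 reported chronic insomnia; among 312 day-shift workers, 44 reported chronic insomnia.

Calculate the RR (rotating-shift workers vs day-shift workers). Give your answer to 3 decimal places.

risk, rotating-shift workers = 363/832 = 0.4363
risk, day-shift workers = 44/312 = 0.1410
RR = 0.4363 / 0.1410 = 3.094

3.094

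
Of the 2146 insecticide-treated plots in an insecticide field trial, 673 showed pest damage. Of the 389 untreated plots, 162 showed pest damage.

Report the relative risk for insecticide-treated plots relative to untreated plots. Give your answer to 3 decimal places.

risk, insecticide-treated plots = 673/2146 = 0.3136
risk, untreated plots = 162/389 = 0.4165
RR = 0.3136 / 0.4165 = 0.753

0.753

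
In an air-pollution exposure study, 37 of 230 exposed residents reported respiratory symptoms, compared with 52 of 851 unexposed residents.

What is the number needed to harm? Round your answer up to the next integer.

risk, exposed residents = 37/230 = 0.160870
risk, unexposed residents = 52/851 = 0.061105
absolute risk difference = 0.099765
1 / 0.099765 = 10.024 → round up → 11

11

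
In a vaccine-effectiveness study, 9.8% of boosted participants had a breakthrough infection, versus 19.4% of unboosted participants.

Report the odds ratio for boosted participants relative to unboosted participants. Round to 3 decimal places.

odds, boosted participants = 0.0980/0.9020 = 0.1086
odds, unboosted participants = 0.1940/0.8060 = 0.2407
OR = 0.1086 / 0.2407 = 0.451

0.451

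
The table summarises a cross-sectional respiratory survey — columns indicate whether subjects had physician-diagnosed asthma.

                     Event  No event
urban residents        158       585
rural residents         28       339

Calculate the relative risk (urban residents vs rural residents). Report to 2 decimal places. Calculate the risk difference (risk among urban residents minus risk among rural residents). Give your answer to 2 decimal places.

RR = 2.79; RD = 0.14

risk, urban residents = 158/743 = 0.2127
risk, rural residents = 28/367 = 0.0763
RR = 0.2127 / 0.0763 = 2.79
risk difference = 0.2127 − 0.0763 = 0.14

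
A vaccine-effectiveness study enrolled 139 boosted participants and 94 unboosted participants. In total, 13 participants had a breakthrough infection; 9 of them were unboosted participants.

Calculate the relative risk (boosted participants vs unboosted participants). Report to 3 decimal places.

RR = 0.301

boosted participants with the outcome: 13 − 9 = 4
boosted participants without the outcome: 139 − 4 = 135
unboosted participants without the outcome: 94 − 9 = 85
risk, boosted participants = 4/139 = 0.02878
risk, unboosted participants = 9/94 = 0.09574
RR = 0.02878 / 0.09574 = 0.301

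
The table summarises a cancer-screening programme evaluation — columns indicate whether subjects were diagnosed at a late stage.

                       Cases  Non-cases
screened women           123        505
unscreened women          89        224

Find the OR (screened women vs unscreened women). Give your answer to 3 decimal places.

odds, screened women = 123/505 = 0.2436
odds, unscreened women = 89/224 = 0.3973
OR = 0.2436 / 0.3973 = 0.613

0.613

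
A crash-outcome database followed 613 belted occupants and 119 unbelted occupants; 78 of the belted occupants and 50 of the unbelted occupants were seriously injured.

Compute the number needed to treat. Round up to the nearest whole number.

4

risk, belted occupants = 78/613 = 0.127243
risk, unbelted occupants = 50/119 = 0.420168
absolute risk difference = 0.292925
1 / 0.292925 = 3.414 → round up → 4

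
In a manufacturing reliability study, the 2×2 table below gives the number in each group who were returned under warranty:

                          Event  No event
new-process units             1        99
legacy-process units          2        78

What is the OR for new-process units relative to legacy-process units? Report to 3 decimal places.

OR = (1 × 78) / (99 × 2) = 78/198 ≈ 0.394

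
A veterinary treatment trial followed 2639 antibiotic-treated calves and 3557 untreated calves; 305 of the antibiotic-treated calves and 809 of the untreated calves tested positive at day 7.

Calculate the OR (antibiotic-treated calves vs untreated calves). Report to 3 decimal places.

odds, antibiotic-treated calves = 305/2334 = 0.1307
odds, untreated calves = 809/2748 = 0.2944
OR = 0.1307 / 0.2944 = 0.444

OR ≈ 0.444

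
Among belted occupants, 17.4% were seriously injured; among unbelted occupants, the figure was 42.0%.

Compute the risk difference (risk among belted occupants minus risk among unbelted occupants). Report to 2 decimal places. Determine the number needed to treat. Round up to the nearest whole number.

RD = -0.25; NNT = 5

risk difference = 0.1740 − 0.4200 = -0.25
absolute risk difference = 0.246000
1 / 0.246000 = 4.065 → round up → 5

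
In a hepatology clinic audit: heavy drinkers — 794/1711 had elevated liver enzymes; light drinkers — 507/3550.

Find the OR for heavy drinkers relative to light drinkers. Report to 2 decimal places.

OR ≈ 5.20

odds, heavy drinkers = 794/917 = 0.8659
odds, light drinkers = 507/3043 = 0.1666
OR = 0.8659 / 0.1666 = 5.20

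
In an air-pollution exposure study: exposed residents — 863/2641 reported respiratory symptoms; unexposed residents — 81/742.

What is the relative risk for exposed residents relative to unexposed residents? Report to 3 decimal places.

2.993

risk, exposed residents = 863/2641 = 0.3268
risk, unexposed residents = 81/742 = 0.1092
RR = 0.3268 / 0.1092 = 2.993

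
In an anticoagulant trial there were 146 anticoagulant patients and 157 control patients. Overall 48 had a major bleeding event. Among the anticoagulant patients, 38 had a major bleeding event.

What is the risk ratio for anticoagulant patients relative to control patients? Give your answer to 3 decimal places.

anticoagulant patients without the outcome: 146 − 38 = 108
control patients with the outcome: 48 − 38 = 10
control patients without the outcome: 157 − 10 = 147
risk, anticoagulant patients = 38/146 = 0.2603
risk, control patients = 10/157 = 0.0637
RR = 0.2603 / 0.0637 = 4.086

RR = 4.086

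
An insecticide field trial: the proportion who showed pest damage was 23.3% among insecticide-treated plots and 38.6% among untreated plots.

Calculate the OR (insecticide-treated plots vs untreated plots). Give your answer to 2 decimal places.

odds, insecticide-treated plots = 0.2330/0.7670 = 0.3038
odds, untreated plots = 0.3860/0.6140 = 0.6287
OR = 0.3038 / 0.6287 = 0.48

0.48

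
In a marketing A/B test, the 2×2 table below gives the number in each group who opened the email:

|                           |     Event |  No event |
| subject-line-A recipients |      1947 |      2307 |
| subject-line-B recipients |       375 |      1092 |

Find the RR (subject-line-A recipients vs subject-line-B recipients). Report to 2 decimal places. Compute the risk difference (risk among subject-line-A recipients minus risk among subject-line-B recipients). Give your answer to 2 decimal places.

risk, subject-line-A recipients = 1947/4254 = 0.4577
risk, subject-line-B recipients = 375/1467 = 0.2556
RR = 0.4577 / 0.2556 = 1.79
risk difference = 0.4577 − 0.2556 = 0.20

RR = 1.79; RD = 0.20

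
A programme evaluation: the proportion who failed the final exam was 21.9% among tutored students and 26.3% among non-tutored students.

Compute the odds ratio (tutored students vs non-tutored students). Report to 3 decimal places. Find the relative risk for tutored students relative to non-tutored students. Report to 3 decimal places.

OR = 0.786; RR = 0.833

odds, tutored students = 0.2190/0.7810 = 0.2804
odds, non-tutored students = 0.2630/0.7370 = 0.3569
OR = 0.2804 / 0.3569 = 0.786
RR = 0.2190 / 0.2630 = 0.833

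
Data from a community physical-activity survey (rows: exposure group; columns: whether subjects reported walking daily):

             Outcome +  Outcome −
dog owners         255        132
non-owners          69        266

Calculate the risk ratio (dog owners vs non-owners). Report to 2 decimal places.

3.20

risk, dog owners = 255/387 = 0.6589
risk, non-owners = 69/335 = 0.2060
RR = 0.6589 / 0.2060 = 3.20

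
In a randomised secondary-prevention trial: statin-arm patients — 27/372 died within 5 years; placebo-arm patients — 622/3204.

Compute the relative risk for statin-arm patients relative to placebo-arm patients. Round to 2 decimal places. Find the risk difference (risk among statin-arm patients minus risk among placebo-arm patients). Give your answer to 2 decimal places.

RR = 0.37; RD = -0.12

risk, statin-arm patients = 27/372 = 0.0726
risk, placebo-arm patients = 622/3204 = 0.1941
RR = 0.0726 / 0.1941 = 0.37
risk difference = 0.0726 − 0.1941 = -0.12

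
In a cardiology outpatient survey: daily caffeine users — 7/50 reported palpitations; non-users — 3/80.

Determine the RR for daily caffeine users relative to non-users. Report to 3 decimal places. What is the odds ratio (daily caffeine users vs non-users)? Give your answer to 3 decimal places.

risk, daily caffeine users = 7/50 = 0.14000
risk, non-users = 3/80 = 0.03750
RR = 0.14000 / 0.03750 = 3.733
odds, daily caffeine users = 7/43 = 0.16279
odds, non-users = 3/77 = 0.03896
OR = 0.16279 / 0.03896 = 4.178

RR = 3.733; OR = 4.178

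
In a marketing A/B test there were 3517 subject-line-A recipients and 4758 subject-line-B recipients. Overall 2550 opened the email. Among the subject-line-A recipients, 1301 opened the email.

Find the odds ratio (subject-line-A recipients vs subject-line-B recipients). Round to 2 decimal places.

1.65

subject-line-A recipients without the outcome: 3517 − 1301 = 2216
subject-line-B recipients with the outcome: 2550 − 1301 = 1249
subject-line-B recipients without the outcome: 4758 − 1249 = 3509
odds, subject-line-A recipients = 1301/2216 = 0.5871
odds, subject-line-B recipients = 1249/3509 = 0.3559
OR = 0.5871 / 0.3559 = 1.65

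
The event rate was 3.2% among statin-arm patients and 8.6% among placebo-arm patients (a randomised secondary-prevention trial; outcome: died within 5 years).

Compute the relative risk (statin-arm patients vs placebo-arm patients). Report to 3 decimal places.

RR = 0.03200 / 0.08600 = 0.372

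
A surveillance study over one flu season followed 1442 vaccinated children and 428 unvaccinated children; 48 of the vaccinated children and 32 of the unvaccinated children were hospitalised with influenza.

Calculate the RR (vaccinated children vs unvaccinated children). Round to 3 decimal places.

0.445

risk, vaccinated children = 48/1442 = 0.03329
risk, unvaccinated children = 32/428 = 0.07477
RR = 0.03329 / 0.07477 = 0.445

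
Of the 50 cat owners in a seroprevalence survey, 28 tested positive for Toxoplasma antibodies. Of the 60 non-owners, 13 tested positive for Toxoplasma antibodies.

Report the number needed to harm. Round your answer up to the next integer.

risk, cat owners = 28/50 = 0.560000
risk, non-owners = 13/60 = 0.216667
absolute risk difference = 0.343333
1 / 0.343333 = 2.913 → round up → 3

NNH ≈ 3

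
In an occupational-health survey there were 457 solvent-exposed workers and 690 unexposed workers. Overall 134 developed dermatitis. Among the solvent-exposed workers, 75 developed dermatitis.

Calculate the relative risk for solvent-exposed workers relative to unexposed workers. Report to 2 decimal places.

1.92

solvent-exposed workers without the outcome: 457 − 75 = 382
unexposed workers with the outcome: 134 − 75 = 59
unexposed workers without the outcome: 690 − 59 = 631
risk, solvent-exposed workers = 75/457 = 0.1641
risk, unexposed workers = 59/690 = 0.0855
RR = 0.1641 / 0.0855 = 1.92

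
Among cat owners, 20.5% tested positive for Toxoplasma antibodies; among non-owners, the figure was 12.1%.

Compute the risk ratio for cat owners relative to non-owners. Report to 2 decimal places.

RR = 0.2050 / 0.1210 = 1.69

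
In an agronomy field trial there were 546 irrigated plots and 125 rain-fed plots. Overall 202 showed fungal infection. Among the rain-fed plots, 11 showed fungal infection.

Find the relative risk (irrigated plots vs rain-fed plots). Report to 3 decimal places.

irrigated plots with the outcome: 202 − 11 = 191
irrigated plots without the outcome: 546 − 191 = 355
rain-fed plots without the outcome: 125 − 11 = 114
risk, irrigated plots = 191/546 = 0.3498
risk, rain-fed plots = 11/125 = 0.0880
RR = 0.3498 / 0.0880 = 3.975

RR: 3.975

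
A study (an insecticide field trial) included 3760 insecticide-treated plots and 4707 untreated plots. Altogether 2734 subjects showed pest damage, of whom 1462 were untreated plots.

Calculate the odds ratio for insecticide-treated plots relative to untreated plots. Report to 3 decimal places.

OR ≈ 1.135

insecticide-treated plots with the outcome: 2734 − 1462 = 1272
insecticide-treated plots without the outcome: 3760 − 1272 = 2488
untreated plots without the outcome: 4707 − 1462 = 3245
odds, insecticide-treated plots = 1272/2488 = 0.5113
odds, untreated plots = 1462/3245 = 0.4505
OR = 0.5113 / 0.4505 = 1.135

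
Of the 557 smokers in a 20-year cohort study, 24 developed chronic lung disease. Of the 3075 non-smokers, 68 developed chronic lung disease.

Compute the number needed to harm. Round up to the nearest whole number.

risk, smokers = 24/557 = 0.043088
risk, non-smokers = 68/3075 = 0.022114
absolute risk difference = 0.020974
1 / 0.020974 = 47.678 → round up → 48

48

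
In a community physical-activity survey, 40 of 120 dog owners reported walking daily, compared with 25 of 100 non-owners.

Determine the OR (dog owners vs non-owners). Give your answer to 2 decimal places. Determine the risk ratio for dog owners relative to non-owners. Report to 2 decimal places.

odds, dog owners = 40/80 = 0.5000
odds, non-owners = 25/75 = 0.3333
OR = 0.5000 / 0.3333 = 1.50
risk, dog owners = 40/120 = 0.3333
risk, non-owners = 25/100 = 0.2500
RR = 0.3333 / 0.2500 = 1.33

OR = 1.50; RR = 1.33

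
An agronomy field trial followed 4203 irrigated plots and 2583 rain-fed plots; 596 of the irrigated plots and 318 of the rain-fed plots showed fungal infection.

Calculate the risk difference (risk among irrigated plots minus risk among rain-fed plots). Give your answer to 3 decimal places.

risk, irrigated plots = 596/4203 = 0.1418
risk, rain-fed plots = 318/2583 = 0.1231
risk difference = 0.1418 − 0.1231 = 0.019

RD: 0.019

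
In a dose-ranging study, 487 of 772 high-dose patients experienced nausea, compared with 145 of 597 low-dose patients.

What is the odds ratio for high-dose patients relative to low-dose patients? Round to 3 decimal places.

OR = (487 × 452) / (285 × 145) = 220124/41325 ≈ 5.327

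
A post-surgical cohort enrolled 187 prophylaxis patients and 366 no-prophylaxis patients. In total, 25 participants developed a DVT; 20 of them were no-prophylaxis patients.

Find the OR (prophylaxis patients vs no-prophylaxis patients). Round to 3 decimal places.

prophylaxis patients with the outcome: 25 − 20 = 5
prophylaxis patients without the outcome: 187 − 5 = 182
no-prophylaxis patients without the outcome: 366 − 20 = 346
OR = (5 × 346) / (182 × 20) = 1730/3640 ≈ 0.475

0.475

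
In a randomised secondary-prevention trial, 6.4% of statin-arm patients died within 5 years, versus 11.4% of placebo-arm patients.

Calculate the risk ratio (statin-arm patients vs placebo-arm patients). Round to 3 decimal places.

RR = 0.0640 / 0.1140 = 0.561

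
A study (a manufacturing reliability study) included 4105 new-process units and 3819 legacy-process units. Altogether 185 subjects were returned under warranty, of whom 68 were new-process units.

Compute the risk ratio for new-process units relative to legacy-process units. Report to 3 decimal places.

new-process units without the outcome: 4105 − 68 = 4037
legacy-process units with the outcome: 185 − 68 = 117
legacy-process units without the outcome: 3819 − 117 = 3702
risk, new-process units = 68/4105 = 0.01657
risk, legacy-process units = 117/3819 = 0.03064
RR = 0.01657 / 0.03064 = 0.541

RR: 0.541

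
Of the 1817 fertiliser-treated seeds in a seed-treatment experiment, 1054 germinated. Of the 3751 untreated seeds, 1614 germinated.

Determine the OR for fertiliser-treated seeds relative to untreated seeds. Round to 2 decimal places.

OR = (1054 × 2137) / (763 × 1614) = 2252398/1231482 ≈ 1.83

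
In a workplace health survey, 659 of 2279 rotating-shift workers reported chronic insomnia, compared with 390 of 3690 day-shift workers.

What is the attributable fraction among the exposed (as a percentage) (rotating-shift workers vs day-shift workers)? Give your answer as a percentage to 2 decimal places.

risk, rotating-shift workers = 659/2279 = 0.2892
risk, day-shift workers = 390/3690 = 0.1057
AR% = (0.2892 − 0.1057) / 0.2892 = 0.6345 → 63.45%

63.45%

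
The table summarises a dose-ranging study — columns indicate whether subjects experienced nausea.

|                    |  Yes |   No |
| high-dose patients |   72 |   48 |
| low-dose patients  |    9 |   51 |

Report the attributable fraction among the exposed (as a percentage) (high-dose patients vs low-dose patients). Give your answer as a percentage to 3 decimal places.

risk, high-dose patients = 72/120 = 0.6000
risk, low-dose patients = 9/60 = 0.1500
AR% = (0.6000 − 0.1500) / 0.6000 = 0.7500 → 75.000%

75.000%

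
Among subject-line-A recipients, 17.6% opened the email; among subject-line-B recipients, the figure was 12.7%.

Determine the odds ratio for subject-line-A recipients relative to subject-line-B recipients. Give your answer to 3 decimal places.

odds, subject-line-A recipients = 0.1760/0.8240 = 0.2136
odds, subject-line-B recipients = 0.1270/0.8730 = 0.1455
OR = 0.2136 / 0.1455 = 1.468

1.468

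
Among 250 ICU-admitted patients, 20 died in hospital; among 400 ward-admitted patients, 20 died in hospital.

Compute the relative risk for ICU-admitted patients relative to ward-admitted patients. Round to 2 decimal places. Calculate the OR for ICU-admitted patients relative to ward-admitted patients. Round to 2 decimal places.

risk, ICU-admitted patients = 20/250 = 0.0800
risk, ward-admitted patients = 20/400 = 0.0500
RR = 0.0800 / 0.0500 = 1.60
OR = (20 × 380) / (230 × 20) = 7600/4600 ≈ 1.65

RR = 1.60; OR = 1.65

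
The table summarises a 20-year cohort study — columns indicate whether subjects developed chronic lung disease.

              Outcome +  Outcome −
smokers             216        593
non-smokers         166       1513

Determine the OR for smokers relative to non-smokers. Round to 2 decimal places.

OR = (216 × 1513) / (593 × 166) = 326808/98438 ≈ 3.32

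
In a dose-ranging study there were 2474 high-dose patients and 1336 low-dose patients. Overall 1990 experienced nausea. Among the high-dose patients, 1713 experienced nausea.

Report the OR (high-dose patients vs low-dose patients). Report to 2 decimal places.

8.61

high-dose patients without the outcome: 2474 − 1713 = 761
low-dose patients with the outcome: 1990 − 1713 = 277
low-dose patients without the outcome: 1336 − 277 = 1059
OR = (1713 × 1059) / (761 × 277) = 1814067/210797 ≈ 8.61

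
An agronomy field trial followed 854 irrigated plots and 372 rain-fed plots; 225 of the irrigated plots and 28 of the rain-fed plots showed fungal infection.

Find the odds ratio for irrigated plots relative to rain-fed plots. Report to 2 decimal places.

odds, irrigated plots = 225/629 = 0.3577
odds, rain-fed plots = 28/344 = 0.0814
OR = 0.3577 / 0.0814 = 4.39

OR: 4.39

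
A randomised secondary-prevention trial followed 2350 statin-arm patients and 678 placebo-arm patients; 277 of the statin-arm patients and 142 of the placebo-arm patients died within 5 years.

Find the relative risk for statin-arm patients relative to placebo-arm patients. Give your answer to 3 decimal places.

risk, statin-arm patients = 277/2350 = 0.1179
risk, placebo-arm patients = 142/678 = 0.2094
RR = 0.1179 / 0.2094 = 0.563

RR = 0.563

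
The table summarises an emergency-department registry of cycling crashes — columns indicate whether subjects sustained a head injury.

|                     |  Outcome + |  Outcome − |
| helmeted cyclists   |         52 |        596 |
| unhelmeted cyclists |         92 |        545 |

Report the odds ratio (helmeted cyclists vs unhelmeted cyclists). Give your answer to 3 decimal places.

OR = (52 × 545) / (596 × 92) = 28340/54832 ≈ 0.517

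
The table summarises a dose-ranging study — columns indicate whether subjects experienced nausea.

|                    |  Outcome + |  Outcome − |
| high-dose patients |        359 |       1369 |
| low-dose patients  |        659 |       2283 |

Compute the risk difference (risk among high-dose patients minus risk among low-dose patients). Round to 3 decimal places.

risk, high-dose patients = 359/1728 = 0.2078
risk, low-dose patients = 659/2942 = 0.2240
risk difference = 0.2078 − 0.2240 = -0.016

-0.016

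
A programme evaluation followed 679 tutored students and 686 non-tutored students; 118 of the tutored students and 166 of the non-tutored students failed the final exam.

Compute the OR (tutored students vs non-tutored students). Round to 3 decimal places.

odds, tutored students = 118/561 = 0.2103
odds, non-tutored students = 166/520 = 0.3192
OR = 0.2103 / 0.3192 = 0.659

0.659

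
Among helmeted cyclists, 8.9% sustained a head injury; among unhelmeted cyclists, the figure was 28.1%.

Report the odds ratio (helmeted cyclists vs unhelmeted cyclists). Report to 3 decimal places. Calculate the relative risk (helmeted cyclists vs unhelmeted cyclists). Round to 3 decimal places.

OR = 0.250; RR = 0.317

odds, helmeted cyclists = 0.0890/0.9110 = 0.0977
odds, unhelmeted cyclists = 0.2810/0.7190 = 0.3908
OR = 0.0977 / 0.3908 = 0.250
RR = 0.0890 / 0.2810 = 0.317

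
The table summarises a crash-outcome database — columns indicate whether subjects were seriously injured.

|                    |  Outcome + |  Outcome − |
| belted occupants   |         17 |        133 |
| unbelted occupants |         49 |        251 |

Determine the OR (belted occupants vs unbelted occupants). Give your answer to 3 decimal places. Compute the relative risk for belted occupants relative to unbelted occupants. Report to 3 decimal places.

OR = (17 × 251) / (133 × 49) = 4267/6517 ≈ 0.655
risk, belted occupants = 17/150 = 0.1133
risk, unbelted occupants = 49/300 = 0.1633
RR = 0.1133 / 0.1633 = 0.694

OR = 0.655; RR = 0.694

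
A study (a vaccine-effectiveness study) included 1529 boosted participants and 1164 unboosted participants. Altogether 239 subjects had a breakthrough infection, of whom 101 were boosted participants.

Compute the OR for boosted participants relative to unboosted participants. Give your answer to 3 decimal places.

boosted participants without the outcome: 1529 − 101 = 1428
unboosted participants with the outcome: 239 − 101 = 138
unboosted participants without the outcome: 1164 − 138 = 1026
OR = (101 × 1026) / (1428 × 138) = 103626/197064 ≈ 0.526

OR = 0.526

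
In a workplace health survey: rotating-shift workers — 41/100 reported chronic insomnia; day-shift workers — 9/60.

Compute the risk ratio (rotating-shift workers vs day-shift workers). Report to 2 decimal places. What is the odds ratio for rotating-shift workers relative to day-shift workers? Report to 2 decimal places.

RR = 2.73; OR = 3.94

risk, rotating-shift workers = 41/100 = 0.4100
risk, day-shift workers = 9/60 = 0.1500
RR = 0.4100 / 0.1500 = 2.73
odds, rotating-shift workers = 41/59 = 0.6949
odds, day-shift workers = 9/51 = 0.1765
OR = 0.6949 / 0.1765 = 3.94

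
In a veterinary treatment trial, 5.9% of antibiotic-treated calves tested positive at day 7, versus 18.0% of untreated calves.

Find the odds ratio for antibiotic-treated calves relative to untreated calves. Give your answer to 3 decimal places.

OR ≈ 0.286

odds, antibiotic-treated calves = 0.0590/0.9410 = 0.0627
odds, untreated calves = 0.1800/0.8200 = 0.2195
OR = 0.0627 / 0.2195 = 0.286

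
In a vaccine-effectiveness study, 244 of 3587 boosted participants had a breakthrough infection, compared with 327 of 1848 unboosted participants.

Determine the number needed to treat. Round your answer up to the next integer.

10

risk, boosted participants = 244/3587 = 0.068023
risk, unboosted participants = 327/1848 = 0.176948
absolute risk difference = 0.108925
1 / 0.108925 = 9.181 → round up → 10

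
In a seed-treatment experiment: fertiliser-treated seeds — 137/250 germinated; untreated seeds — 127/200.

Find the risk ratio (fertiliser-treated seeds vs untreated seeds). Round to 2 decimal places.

risk, fertiliser-treated seeds = 137/250 = 0.5480
risk, untreated seeds = 127/200 = 0.6350
RR = 0.5480 / 0.6350 = 0.86

RR = 0.86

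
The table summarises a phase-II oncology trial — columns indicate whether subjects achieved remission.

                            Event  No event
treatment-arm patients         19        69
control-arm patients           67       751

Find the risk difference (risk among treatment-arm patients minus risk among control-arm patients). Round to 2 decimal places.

RD: 0.13

risk, treatment-arm patients = 19/88 = 0.2159
risk, control-arm patients = 67/818 = 0.0819
risk difference = 0.2159 − 0.0819 = 0.13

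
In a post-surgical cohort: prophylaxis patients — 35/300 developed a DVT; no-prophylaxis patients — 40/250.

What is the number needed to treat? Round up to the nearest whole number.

risk, prophylaxis patients = 35/300 = 0.116667
risk, no-prophylaxis patients = 40/250 = 0.160000
absolute risk difference = 0.043333
1 / 0.043333 = 23.077 → round up → 24

NNT ≈ 24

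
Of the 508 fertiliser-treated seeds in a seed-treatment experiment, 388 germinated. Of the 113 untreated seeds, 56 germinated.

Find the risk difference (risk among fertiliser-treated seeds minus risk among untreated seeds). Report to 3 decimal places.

risk, fertiliser-treated seeds = 388/508 = 0.7638
risk, untreated seeds = 56/113 = 0.4956
risk difference = 0.7638 − 0.4956 = 0.268

RD: 0.268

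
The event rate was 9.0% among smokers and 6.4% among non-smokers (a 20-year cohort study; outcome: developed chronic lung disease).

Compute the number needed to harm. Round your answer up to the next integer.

NNH = 39

absolute risk difference = 0.026000
1 / 0.026000 = 38.462 → round up → 39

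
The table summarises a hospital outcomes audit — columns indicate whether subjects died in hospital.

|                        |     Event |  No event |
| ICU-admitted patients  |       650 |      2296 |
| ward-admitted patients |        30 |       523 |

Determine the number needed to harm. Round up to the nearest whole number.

NNH = 7

risk, ICU-admitted patients = 650/2946 = 0.220638
risk, ward-admitted patients = 30/553 = 0.054250
absolute risk difference = 0.166389
1 / 0.166389 = 6.010 → round up → 7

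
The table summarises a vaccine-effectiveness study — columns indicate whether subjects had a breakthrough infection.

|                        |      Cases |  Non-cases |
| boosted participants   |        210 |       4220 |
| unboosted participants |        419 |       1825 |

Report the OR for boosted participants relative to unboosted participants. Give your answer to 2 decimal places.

OR: 0.22

odds, boosted participants = 210/4220 = 0.04976
odds, unboosted participants = 419/1825 = 0.22959
OR = 0.04976 / 0.22959 = 0.22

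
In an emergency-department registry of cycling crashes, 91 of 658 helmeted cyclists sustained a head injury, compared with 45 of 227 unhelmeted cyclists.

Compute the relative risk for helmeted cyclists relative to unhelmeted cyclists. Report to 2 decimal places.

0.70

risk, helmeted cyclists = 91/658 = 0.1383
risk, unhelmeted cyclists = 45/227 = 0.1982
RR = 0.1383 / 0.1982 = 0.70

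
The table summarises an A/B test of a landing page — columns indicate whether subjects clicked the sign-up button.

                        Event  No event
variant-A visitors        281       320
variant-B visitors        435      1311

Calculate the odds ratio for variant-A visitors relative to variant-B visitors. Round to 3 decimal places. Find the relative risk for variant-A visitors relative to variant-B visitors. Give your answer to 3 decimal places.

OR = 2.646; RR = 1.877

OR = (281 × 1311) / (320 × 435) = 368391/139200 ≈ 2.646
risk, variant-A visitors = 281/601 = 0.4676
risk, variant-B visitors = 435/1746 = 0.2491
RR = 0.4676 / 0.2491 = 1.877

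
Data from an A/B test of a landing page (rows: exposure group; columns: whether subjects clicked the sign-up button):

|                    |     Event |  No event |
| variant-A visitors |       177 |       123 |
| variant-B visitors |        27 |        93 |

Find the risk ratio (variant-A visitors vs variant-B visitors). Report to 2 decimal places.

risk, variant-A visitors = 177/300 = 0.5900
risk, variant-B visitors = 27/120 = 0.2250
RR = 0.5900 / 0.2250 = 2.62

RR: 2.62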